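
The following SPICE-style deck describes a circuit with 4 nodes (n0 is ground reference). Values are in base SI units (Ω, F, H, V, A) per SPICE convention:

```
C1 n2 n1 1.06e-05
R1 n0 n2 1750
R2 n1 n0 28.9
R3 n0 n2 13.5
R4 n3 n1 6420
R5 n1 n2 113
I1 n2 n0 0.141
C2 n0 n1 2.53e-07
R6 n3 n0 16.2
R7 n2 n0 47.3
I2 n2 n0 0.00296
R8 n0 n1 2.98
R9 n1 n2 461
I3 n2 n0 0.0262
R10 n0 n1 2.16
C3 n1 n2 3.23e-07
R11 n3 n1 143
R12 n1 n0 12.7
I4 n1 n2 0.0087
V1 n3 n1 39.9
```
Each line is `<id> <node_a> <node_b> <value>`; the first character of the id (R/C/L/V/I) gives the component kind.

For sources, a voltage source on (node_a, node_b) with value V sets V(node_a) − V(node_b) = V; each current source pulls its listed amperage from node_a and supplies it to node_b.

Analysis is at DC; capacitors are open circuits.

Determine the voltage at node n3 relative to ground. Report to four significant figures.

Apply KCL at each of the 3 non-ground nodes and solve the resulting linear system.
Node n1: branches {C1, R2, R4, R5, C2, R8, R9, R10, C3, R11, R12, I4, V1} → V_1 = -2.530
Node n2: branches {C1, R1, R3, R5, I1, R7, I2, R9, I3, C3, I4} → V_2 = -1.773
Node n3: branches {R4, R6, R11, V1} → V_3 = 37.37
Source currents: i(V1)=-2.592

37.37 V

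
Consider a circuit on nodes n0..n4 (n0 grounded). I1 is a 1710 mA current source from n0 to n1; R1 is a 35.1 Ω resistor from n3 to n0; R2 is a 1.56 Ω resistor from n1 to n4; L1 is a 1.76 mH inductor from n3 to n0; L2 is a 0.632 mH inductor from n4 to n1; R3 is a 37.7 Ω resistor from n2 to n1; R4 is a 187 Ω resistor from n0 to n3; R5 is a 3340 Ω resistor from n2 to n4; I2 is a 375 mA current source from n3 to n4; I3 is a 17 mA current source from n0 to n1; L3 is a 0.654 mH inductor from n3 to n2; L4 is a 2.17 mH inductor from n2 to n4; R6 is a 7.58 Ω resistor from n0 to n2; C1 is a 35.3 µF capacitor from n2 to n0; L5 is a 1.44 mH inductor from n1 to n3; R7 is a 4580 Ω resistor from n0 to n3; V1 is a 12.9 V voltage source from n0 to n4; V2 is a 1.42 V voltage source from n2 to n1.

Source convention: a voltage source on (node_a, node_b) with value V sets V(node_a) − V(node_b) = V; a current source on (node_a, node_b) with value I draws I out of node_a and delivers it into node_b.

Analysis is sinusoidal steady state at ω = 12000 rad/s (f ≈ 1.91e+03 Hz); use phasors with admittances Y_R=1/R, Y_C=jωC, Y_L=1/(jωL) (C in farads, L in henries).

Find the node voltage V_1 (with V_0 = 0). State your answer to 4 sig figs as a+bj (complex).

Apply KCL at each of the 4 non-ground nodes and solve the resulting linear system.
Node n1: branches {I1, R2, L2, R3, I3, L5, V2} → V_1 = -7.734+4.249j
Node n2: branches {R3, R5, L3, L4, R6, C1, V2} → V_2 = -6.314+4.249j
Node n3: branches {R1, L1, R4, I2, L3, L5, R7} → V_3 = -5.015+2.507j
Node n4: branches {R2, L2, R5, I2, L4, V1} → V_4 = -12.90+0.000j
Source currents: i(V1)=-4.412-1.791j, i(V2)=2.208+2.200j

-7.734+4.249j V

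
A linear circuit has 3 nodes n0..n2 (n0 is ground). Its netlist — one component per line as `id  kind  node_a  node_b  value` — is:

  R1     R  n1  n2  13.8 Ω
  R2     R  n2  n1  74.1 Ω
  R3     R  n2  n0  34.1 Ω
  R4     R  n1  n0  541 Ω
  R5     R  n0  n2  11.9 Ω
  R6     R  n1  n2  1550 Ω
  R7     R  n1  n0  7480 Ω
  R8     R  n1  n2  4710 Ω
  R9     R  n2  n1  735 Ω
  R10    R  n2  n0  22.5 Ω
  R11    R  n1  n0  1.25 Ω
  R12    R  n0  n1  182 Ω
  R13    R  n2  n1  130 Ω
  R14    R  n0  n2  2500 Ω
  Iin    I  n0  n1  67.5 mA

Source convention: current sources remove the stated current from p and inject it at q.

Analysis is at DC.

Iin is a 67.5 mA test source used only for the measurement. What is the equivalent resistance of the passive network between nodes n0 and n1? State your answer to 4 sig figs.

Element admittances at DC:
  Y(R1) = 0.07246 S between n1,n2
  Y(R2) = 0.01350 S between n2,n1
  Y(R3) = 0.02933 S between n2,n0
  Y(R4) = 0.001848 S between n1,n0
  Y(R5) = 0.08403 S between n0,n2
  Y(R6) = 0.0006452 S between n1,n2
  Y(R7) = 0.0001337 S between n1,n0
  Y(R8) = 0.0002123 S between n1,n2
  Y(R9) = 0.001361 S between n2,n1
  Y(R10) = 0.04444 S between n2,n0
  Y(R11) = 0.8000 S between n1,n0
  Y(R12) = 0.005495 S between n0,n1
  Y(R13) = 0.007692 S between n2,n1
  Y(R14) = 0.0004000 S between n0,n2
  Iin: injects 0.0675 A into n1 (from n0)
Assemble and solve the 2×2 MNA system:
  V(n1)=0.07784  V(n2)=0.02937

R_eq = 1.153 Ω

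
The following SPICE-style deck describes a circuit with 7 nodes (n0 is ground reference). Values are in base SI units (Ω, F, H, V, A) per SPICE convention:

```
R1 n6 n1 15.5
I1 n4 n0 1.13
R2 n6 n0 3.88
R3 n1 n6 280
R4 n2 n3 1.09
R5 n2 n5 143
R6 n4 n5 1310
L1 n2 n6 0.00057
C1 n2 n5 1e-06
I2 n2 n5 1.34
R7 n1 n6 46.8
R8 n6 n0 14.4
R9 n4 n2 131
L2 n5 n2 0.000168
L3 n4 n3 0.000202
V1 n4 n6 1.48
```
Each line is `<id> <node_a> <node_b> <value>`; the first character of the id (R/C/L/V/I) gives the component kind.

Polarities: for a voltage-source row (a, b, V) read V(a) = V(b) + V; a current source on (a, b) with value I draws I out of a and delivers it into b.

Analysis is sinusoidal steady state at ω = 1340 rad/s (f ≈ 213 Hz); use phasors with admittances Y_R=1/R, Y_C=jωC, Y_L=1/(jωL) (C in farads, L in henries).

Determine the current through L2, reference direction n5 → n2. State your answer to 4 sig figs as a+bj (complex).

Apply KCL at each of the 6 non-ground nodes and solve the resulting linear system.
Node n1: branches {R1, R3, R7} → V_1 = -3.454+0.000j
Node n2: branches {R4, R5, L1, C1, I2, R9, L2} → V_2 = -2.931+0.5483j
Node n3: branches {R4, L3} → V_3 = -2.158-0.1921j
Node n4: branches {I1, R6, R9, L3, V1} → V_4 = -1.974+0.000j
Node n5: branches {R5, R6, C1, I2, L2} → V_5 = -2.931+0.8502j
Node n6: branches {R1, R2, R3, L1, R7, R8, V1} → V_6 = -3.454+0.000j
Source currents: i(V1)=-1.848+0.6841j

1.341-0.002761j A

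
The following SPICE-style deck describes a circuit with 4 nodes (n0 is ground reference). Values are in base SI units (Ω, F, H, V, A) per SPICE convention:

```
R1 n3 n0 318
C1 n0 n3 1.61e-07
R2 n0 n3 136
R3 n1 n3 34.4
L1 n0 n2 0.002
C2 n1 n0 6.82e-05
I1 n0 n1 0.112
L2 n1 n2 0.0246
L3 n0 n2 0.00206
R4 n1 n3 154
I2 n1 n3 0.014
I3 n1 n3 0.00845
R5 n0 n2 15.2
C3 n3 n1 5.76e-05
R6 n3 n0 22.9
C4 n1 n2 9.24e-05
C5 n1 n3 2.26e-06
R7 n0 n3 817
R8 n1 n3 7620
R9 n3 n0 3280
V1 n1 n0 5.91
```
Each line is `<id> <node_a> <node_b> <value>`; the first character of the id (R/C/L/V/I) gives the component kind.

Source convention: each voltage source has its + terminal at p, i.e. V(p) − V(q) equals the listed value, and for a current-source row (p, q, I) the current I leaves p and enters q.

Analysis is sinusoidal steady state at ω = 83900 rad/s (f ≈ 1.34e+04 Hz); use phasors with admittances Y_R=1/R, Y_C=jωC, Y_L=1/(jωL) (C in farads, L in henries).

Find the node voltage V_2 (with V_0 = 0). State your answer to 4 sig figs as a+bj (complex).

5.919+0.05031j V

Apply KCL at each of the 3 non-ground nodes and solve the resulting linear system.
Node n1: branches {R3, C2, I1, L2, R4, I2, I3, C3, C4, C5, R8, V1} → V_1 = 5.910+0.000j
Node n2: branches {L1, L2, L3, R5, C4} → V_2 = 5.919+0.05031j
Node n3: branches {R1, C1, R2, R3, R4, I2, I3, C3, R6, C5, R7, R8, R9} → V_3 = 5.893+0.06060j
Source currents: i(V1)=-0.6054-33.83j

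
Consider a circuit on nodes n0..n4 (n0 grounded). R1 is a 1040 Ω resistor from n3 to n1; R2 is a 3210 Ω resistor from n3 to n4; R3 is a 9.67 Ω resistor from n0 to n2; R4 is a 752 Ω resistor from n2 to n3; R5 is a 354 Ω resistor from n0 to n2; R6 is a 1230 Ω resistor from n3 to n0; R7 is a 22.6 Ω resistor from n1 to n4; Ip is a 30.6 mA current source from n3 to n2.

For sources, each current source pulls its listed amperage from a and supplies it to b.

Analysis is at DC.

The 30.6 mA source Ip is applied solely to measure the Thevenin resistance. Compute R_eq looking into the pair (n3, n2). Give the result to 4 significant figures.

MNA unknowns: 4 node voltages V₁..V_4
R1: Y=0.0009615 on G[3,1]
R2: Y=0.0003115 on G[3,4]
R3: Y=0.1034 on G[0,2]
R4: Y=0.001330 on G[2,3]
R5: Y=0.002825 on G[0,2]
R6: Y=0.0008130 on G[3,0]
R7: Y=0.04425 on G[1,4]
Ip: z[3]−=0.0306, z[2]+=0.0306
solve → V1=-14.21, V2=0.1088, V3=-14.21, V4=-14.21

R_eq = 468.0 Ω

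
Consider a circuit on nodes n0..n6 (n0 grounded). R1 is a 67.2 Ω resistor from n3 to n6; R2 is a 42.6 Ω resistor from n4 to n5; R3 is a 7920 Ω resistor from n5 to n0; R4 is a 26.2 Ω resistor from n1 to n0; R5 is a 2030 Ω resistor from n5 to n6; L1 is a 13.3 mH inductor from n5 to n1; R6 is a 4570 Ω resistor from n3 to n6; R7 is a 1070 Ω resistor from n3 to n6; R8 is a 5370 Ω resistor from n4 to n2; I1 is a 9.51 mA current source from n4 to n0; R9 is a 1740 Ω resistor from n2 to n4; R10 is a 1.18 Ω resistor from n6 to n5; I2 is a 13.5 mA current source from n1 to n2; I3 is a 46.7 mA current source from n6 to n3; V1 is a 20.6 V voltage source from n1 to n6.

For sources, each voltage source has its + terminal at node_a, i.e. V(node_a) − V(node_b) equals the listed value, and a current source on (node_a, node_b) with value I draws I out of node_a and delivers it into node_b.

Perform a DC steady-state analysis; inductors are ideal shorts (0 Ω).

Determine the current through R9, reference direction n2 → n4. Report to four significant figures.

0.01020 A

Element admittances at DC:
  Y(R1) = 0.01488 S between n3,n6
  Y(R2) = 0.02347 S between n4,n5
  Y(R3) = 0.0001263 S between n5,n0
  Y(R4) = 0.03817 S between n1,n0
  Y(R5) = 0.0004926 S between n5,n6
  L1: short n5↔n1 (DC inductor)
  Y(R6) = 0.0002188 S between n3,n6
  Y(R7) = 0.0009346 S between n3,n6
  Y(R8) = 0.0001862 S between n4,n2
  I1: injects 0.00951 A into n0 (from n4)
  Y(R9) = 0.0005747 S between n2,n4
  Y(R10) = 0.8475 S between n6,n5
  I2: injects 0.0135 A into n2 (from n1)
  I3: injects 0.0467 A into n3 (from n6)
  V1: constraint V(n1)−V(n6) = 20.6
Assemble and solve the 8×8 MNA system:
  V(n1)=-0.2483  V(n2)=17.66  V(n3)=-17.94  V(n4)=-0.07837  V(n5)=-0.2483  V(n6)=-20.85
  i(L1)=-17.46  i(V1)=-17.47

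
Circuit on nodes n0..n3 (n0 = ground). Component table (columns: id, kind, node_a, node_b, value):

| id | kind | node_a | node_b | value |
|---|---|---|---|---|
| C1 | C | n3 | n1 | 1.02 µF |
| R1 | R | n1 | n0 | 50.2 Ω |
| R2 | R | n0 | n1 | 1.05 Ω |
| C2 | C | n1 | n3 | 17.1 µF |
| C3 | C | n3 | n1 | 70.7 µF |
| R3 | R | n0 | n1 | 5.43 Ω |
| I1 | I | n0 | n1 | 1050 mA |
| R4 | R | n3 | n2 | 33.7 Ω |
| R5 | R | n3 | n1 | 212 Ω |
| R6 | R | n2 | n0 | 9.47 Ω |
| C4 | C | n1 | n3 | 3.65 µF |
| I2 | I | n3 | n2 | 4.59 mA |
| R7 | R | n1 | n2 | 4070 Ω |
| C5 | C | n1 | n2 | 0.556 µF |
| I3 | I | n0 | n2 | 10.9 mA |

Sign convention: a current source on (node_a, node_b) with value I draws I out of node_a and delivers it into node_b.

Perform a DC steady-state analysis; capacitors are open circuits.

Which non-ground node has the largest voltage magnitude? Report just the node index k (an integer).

Element admittances at DC:
  Y(C1) = 0.000 S between n3,n1
  Y(R1) = 0.01992 S between n1,n0
  Y(R2) = 0.9524 S between n0,n1
  Y(C2) = 0.000 S between n1,n3
  Y(C3) = 0.000 S between n3,n1
  Y(R3) = 0.1842 S between n0,n1
  I1: injects 1.05 A into n1 (from n0)
  Y(R4) = 0.02967 S between n3,n2
  Y(R5) = 0.004717 S between n3,n1
  Y(R6) = 0.1056 S between n2,n0
  Y(C4) = 0.000 S between n1,n3
  I2: injects 0.00459 A into n2 (from n3)
  Y(R7) = 0.0002457 S between n1,n2
  Y(C5) = 0.000 S between n1,n2
  I3: injects 0.0109 A into n2 (from n0)
Assemble and solve the 3×3 MNA system:
  V(n1)=0.9045  V(n2)=0.1404  V(n3)=0.1118

1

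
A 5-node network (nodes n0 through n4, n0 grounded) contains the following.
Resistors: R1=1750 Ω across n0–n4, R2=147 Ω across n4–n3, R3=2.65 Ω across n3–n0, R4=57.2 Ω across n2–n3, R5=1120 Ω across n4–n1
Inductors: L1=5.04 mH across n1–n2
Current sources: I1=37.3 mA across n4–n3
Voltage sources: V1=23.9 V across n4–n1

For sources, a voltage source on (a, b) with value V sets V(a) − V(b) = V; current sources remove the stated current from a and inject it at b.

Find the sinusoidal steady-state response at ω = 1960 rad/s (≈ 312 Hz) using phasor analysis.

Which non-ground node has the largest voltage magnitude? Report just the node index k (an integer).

MNA unknowns: 4 node voltages V₁..V_4 plus 1 source current (V1)
R1: Y=0.0005714+0.000j on G[0,4]
L1: Y=0.000-0.1012j on G[1,2]
R2: Y=0.006803+0.000j on G[4,3]
R3: Y=0.3774+0.000j on G[3,0]
I1: z[4]−=0.0373, z[3]+=0.0373
R4: Y=0.01748+0.000j on G[2,3]
R5: Y=0.0008929+0.000j on G[4,1]
V1: row V4−V1=23.9, i_V1 at 4,1
solve → V1=-8.667-1.039j, V2=-8.591+0.4405j, V3=-0.02307+0.001574j, V4=15.23-1.039j
aux → i_V1=-0.1711+0.007674j

4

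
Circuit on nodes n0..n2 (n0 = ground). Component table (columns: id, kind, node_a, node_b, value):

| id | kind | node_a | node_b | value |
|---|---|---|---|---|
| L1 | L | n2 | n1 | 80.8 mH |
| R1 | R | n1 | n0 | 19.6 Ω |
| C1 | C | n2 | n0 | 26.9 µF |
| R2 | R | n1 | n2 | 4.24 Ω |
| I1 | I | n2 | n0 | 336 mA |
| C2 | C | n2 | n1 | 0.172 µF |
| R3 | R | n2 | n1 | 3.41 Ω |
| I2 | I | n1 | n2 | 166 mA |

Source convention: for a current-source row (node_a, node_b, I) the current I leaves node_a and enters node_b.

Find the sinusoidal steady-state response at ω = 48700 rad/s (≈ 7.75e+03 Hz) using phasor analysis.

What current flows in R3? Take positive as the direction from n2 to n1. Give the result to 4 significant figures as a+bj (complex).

0.08376+0.005146j A

Apply KCL at each of the 2 non-ground nodes and solve the resulting linear system.
Node n1: branches {L1, R1, R2, C2, R3, I2} → V_1 = -0.2945+0.2275j
Node n2: branches {L1, C1, R2, I1, C2, R3, I2} → V_2 = -0.008859+0.2450j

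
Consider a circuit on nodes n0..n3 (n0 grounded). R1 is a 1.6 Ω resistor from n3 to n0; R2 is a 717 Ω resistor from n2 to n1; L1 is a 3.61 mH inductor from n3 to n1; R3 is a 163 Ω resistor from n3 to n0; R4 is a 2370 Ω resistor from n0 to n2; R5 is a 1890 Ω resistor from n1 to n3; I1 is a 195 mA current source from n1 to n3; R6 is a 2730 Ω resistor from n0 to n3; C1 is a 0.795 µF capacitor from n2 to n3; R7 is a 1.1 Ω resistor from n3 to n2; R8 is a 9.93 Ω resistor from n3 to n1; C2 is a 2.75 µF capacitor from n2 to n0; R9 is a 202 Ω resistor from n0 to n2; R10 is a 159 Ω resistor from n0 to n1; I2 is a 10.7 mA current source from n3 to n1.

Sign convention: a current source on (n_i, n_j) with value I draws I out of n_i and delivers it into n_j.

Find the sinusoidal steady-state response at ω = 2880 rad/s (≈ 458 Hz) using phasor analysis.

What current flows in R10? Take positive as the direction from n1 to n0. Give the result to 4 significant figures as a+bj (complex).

MNA unknowns: 3 node voltages V₁..V_3
R1: Y=0.6250+0.000j on G[3,0]
R2: Y=0.001395+0.000j on G[2,1]
L1: Y=0.000-0.09618j on G[3,1]
R3: Y=0.006135+0.000j on G[3,0]
R4: Y=0.0004219+0.000j on G[0,2]
R5: Y=0.0005291+0.000j on G[1,3]
I1: z[1]−=0.195, z[3]+=0.195
R6: Y=0.0003663+0.000j on G[0,3]
C1: Y=0.000+0.002290j on G[2,3]
R7: Y=0.9091+0.000j on G[3,2]
R8: Y=0.1007+0.000j on G[3,1]
C2: Y=0.000+0.007920j on G[2,0]
R9: Y=0.004950+0.000j on G[0,2]
R10: Y=0.006289+0.000j on G[0,1]
I2: z[3]−=0.0107, z[1]+=0.0107
solve → V1=-0.9414-0.8320j, V2=0.007944+0.006737j, V3=0.009392+0.008129j

-0.005921-0.005233j A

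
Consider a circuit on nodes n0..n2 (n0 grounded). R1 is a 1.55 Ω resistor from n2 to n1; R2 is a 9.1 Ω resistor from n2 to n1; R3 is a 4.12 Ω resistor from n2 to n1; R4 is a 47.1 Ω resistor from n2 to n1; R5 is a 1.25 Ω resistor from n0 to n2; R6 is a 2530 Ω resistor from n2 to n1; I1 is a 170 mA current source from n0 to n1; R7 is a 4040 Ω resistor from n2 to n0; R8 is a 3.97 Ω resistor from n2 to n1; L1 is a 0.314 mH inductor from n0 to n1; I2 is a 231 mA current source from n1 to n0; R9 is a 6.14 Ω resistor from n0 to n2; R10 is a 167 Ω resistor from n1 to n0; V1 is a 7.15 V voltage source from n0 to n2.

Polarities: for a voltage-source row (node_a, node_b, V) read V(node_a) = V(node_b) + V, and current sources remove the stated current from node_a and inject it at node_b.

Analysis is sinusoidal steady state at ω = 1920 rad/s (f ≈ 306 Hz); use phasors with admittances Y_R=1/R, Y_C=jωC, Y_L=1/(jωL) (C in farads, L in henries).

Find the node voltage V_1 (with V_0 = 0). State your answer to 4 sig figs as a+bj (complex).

Element admittances at ω=1920 rad/s:
  Y(R1) = 0.6452+0.000j S between n2,n1
  Y(R2) = 0.1099+0.000j S between n2,n1
  Y(R3) = 0.2427+0.000j S between n2,n1
  Y(R4) = 0.02123+0.000j S between n2,n1
  Y(R5) = 0.8000+0.000j S between n0,n2
  Y(R6) = 0.0003953+0.000j S between n2,n1
  I1: injects 0.17 A into n1 (from n0)
  Y(R7) = 0.0002475+0.000j S between n2,n0
  Y(R8) = 0.2519+0.000j S between n2,n1
  Y(L1) = 0.000-1.659j S between n0,n1
  I2: injects 0.231 A into n0 (from n1)
  Y(R9) = 0.1629+0.000j S between n0,n2
  Y(R10) = 0.005988+0.000j S between n1,n0
  V1: constraint V(n0)−V(n2) = 7.15
Assemble and solve the 3×3 MNA system:
  V(n1)=-2.667-3.463j  V(n2)=-7.150+0.000j
  i(V1)=-12.59+4.403j

-2.667-3.463j V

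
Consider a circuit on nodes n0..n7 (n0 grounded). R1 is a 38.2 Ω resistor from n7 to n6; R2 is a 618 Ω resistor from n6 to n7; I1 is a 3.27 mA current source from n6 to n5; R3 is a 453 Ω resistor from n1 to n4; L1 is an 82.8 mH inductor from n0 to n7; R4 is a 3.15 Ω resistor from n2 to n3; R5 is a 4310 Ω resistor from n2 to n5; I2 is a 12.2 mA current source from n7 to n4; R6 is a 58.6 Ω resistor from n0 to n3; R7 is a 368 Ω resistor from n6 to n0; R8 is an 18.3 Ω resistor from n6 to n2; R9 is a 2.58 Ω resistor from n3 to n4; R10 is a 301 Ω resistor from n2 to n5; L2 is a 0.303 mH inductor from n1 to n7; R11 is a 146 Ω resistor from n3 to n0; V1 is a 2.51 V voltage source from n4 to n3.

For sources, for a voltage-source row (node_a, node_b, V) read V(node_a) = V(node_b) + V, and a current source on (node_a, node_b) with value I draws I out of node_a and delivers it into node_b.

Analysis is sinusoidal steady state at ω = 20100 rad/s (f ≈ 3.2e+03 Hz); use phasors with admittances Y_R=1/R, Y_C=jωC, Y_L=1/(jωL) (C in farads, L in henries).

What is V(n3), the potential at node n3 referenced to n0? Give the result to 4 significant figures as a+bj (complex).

MNA unknowns: 7 node voltages V₁..V_7 plus 1 source current (V1)
R1: Y=0.02618+0.000j on G[7,6]
R2: Y=0.001618+0.000j on G[6,7]
I1: z[6]−=0.00327, z[5]+=0.00327
R3: Y=0.002208+0.000j on G[1,4]
L1: Y=0.000-0.0006009j on G[0,7]
R4: Y=0.3175+0.000j on G[2,3]
R5: Y=0.0002320+0.000j on G[2,5]
I2: z[7]−=0.0122, z[4]+=0.0122
R6: Y=0.01706+0.000j on G[0,3]
R7: Y=0.002717+0.000j on G[6,0]
R8: Y=0.05464+0.000j on G[6,2]
R9: Y=0.3876+0.000j on G[3,4]
R10: Y=0.003322+0.000j on G[2,5]
L2: Y=0.000-0.1642j on G[1,7]
R11: Y=0.006849+0.000j on G[3,0]
V1: row V4−V3=2.51, i_V1 at 4,3
solve → V1=-0.3650+0.01628j, V2=0.001451-0.008472j, V3=0.01838-0.007723j, V4=2.528-0.007723j, V5=0.9215-0.008472j, V6=-0.1567-0.01282j, V7=-0.3654-0.02262j
aux → i_V1=-0.9671+5.298e-05j

0.01838-0.007723j V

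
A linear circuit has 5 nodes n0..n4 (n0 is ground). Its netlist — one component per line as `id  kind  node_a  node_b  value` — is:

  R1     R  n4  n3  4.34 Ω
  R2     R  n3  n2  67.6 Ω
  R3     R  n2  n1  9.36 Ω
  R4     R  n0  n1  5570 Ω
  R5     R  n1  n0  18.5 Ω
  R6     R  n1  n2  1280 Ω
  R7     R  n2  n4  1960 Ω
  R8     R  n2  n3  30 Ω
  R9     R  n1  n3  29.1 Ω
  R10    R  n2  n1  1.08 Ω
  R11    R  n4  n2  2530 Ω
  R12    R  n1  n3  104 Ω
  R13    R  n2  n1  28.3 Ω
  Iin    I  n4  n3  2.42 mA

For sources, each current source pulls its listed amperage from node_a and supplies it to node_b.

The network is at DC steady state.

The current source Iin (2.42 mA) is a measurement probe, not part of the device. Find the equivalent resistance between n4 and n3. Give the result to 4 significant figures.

R_eq = 4.323 Ω

Apply KCL at each of the 4 non-ground nodes and solve the resulting linear system.
Node n1: branches {R3, R4, R5, R6, R9, R10, R12, R13} → V_1 = 0.000
Node n2: branches {R2, R3, R6, R7, R8, R10, R11, R13} → V_2 = -4.102e-06
Node n3: branches {R1, R2, R8, R9, R12, Iin} → V_3 = 9.969e-05
Node n4: branches {R1, R7, R11, Iin} → V_4 = -0.01036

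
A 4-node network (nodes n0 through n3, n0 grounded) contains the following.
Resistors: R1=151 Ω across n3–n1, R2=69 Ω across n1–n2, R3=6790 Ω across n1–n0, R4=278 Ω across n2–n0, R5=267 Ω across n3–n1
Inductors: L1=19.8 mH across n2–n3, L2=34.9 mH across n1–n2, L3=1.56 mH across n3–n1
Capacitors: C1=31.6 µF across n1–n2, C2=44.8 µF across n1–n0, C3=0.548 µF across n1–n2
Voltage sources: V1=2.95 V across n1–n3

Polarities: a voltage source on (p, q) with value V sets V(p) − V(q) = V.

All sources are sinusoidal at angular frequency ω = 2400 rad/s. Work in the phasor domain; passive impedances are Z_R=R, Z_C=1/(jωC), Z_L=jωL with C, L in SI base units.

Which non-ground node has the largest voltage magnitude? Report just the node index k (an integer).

3

Element admittances at ω=2400 rad/s:
  Y(R1) = 0.006623+0.000j S between n3,n1
  Y(R2) = 0.01449+0.000j S between n1,n2
  Y(R3) = 0.0001473+0.000j S between n1,n0
  Y(L1) = 0.000-0.02104j S between n2,n3
  Y(C1) = 0.000+0.07584j S between n1,n2
  Y(C2) = 0.000+0.1075j S between n1,n0
  Y(C3) = 0.000+0.001315j S between n1,n2
  Y(L2) = 0.000-0.01194j S between n1,n2
  Y(R4) = 0.003597+0.000j S between n2,n0
  Y(L3) = 0.000-0.2671j S between n3,n1
  Y(R5) = 0.003745+0.000j S between n3,n1
  V1: constraint V(n1)−V(n3) = 2.95
Assemble and solve the 4×4 MNA system:
  V(n1)=-0.01779+0.03957j  V(n2)=1.183+0.5301j  V(n3)=-2.968+0.03957j
  i(V1)=-0.04091+0.8753j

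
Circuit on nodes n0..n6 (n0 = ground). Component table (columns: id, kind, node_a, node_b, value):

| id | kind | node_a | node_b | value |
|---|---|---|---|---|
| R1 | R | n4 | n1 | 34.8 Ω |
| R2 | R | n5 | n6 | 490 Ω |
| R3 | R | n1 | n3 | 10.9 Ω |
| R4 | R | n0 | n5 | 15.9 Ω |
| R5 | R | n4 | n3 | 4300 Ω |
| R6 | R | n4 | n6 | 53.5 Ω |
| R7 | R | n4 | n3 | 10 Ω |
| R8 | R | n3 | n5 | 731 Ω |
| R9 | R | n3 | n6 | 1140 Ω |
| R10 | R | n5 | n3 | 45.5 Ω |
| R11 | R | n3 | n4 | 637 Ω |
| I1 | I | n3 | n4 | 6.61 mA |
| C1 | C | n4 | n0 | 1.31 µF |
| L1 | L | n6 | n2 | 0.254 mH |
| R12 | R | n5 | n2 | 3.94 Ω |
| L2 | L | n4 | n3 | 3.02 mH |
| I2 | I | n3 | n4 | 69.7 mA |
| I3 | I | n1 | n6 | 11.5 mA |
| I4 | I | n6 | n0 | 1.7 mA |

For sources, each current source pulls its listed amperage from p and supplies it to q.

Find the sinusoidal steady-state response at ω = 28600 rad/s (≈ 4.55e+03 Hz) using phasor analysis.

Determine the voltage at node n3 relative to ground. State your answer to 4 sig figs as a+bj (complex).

-0.5391-0.05597j V

MNA unknowns: 6 node voltages V₁..V_6
R1: Y=0.02874+0.000j on G[4,1]
R2: Y=0.002041+0.000j on G[5,6]
R3: Y=0.09174+0.000j on G[1,3]
R4: Y=0.06289+0.000j on G[0,5]
R5: Y=0.0002326+0.000j on G[4,3]
R6: Y=0.01869+0.000j on G[4,6]
R7: Y=0.1000+0.000j on G[4,3]
R8: Y=0.001368+0.000j on G[3,5]
R9: Y=0.0008772+0.000j on G[3,6]
R10: Y=0.02198+0.000j on G[5,3]
R11: Y=0.001570+0.000j on G[3,4]
I1: z[3]−=0.00661, z[4]+=0.00661
C1: Y=0.000+0.03747j on G[4,0]
L1: Y=0.000-0.1377j on G[6,2]
R12: Y=0.2538+0.000j on G[5,2]
L2: Y=0.000-0.01158j on G[4,3]
I2: z[3]−=0.0697, z[4]+=0.0697
I3: z[1]−=0.0115, z[6]+=0.0115
I4: z[6]−=0.0017, z[0]+=0.0017
solve → V1=-0.4954-0.04443j, V2=0.006932-0.03085j, V3=-0.5391-0.05597j, V4=0.04444-0.007600j, V5=-0.03156-0.02647j, V6=0.01501+0.04011j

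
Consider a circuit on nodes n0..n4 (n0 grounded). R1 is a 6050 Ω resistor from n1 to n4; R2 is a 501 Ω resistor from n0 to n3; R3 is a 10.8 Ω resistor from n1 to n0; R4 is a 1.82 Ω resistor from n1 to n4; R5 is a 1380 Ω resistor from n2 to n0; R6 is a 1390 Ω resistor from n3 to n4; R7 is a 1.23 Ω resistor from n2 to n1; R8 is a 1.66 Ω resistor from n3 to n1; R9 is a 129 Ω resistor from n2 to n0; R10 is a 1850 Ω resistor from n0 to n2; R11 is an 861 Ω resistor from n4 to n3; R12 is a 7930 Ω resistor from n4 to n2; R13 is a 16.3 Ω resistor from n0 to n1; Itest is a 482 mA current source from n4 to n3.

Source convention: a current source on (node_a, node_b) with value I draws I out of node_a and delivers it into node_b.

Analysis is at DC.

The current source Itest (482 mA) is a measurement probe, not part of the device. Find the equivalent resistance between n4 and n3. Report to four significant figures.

R_eq = 3.451 Ω

Apply KCL at each of the 4 non-ground nodes and solve the resulting linear system.
Node n1: branches {R1, R3, R4, R7, R8, R13} → V_1 = -0.009586
Node n2: branches {R5, R7, R9, R10, R12} → V_2 = -0.009614
Node n3: branches {R2, R6, R8, R11, Itest} → V_3 = 0.7827
Node n4: branches {R1, R4, R6, R11, R12, Itest} → V_4 = -0.8807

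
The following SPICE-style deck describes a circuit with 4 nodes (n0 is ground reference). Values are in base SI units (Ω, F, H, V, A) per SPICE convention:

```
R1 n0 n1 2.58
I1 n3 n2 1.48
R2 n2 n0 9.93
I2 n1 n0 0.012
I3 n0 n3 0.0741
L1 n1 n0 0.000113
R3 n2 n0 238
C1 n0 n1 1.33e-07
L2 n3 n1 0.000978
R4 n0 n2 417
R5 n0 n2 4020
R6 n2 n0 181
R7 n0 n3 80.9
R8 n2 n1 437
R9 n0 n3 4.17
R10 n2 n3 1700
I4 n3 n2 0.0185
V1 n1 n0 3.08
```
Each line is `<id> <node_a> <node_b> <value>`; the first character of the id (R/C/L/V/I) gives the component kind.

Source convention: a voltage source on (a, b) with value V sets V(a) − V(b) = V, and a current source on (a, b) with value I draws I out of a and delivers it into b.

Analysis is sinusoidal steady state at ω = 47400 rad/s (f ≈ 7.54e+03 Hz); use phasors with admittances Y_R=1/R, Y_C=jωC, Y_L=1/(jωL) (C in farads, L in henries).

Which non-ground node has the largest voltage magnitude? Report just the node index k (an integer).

Apply KCL at each of the 3 non-ground nodes and solve the resulting linear system.
Node n1: branches {R1, I2, L1, C1, L2, R8, V1} → V_1 = 3.080+0.000j
Node n2: branches {I1, R2, R3, R4, R5, R6, R8, R10, I4} → V_2 = 12.96-0.003733j
Node n3: branches {I1, I3, L2, R7, R9, R10, I4} → V_3 = -5.542-0.7359j
Source currents: i(V1)=-1.199+0.7416j

2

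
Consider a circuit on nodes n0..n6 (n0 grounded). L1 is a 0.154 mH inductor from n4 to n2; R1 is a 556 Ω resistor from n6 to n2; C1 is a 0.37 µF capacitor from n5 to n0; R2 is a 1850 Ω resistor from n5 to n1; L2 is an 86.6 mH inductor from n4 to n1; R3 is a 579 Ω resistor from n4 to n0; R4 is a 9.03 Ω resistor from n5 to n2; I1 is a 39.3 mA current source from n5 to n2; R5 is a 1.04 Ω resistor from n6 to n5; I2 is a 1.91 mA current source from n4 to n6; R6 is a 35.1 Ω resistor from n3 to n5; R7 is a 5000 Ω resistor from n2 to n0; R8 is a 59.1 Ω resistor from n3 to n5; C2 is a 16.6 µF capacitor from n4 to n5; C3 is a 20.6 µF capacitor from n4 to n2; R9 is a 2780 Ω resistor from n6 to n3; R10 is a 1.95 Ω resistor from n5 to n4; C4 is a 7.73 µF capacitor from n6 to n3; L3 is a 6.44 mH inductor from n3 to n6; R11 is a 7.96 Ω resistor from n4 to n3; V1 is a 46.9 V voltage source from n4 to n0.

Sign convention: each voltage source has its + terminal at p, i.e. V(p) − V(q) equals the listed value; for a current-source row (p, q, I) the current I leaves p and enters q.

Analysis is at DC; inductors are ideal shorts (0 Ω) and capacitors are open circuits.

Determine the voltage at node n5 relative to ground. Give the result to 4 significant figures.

Apply KCL at each of the 6 non-ground nodes and solve the resulting linear system.
Node n1: branches {R2, L2} → V_1 = 46.90
Node n2: branches {L1, R1, R4, I1, R7, C3} → V_2 = 46.90
Node n3: branches {R6, R8, R9, C4, L3, R11} → V_3 = 46.86
Node n4: branches {L1, L2, R3, I2, C2, C3, R10, R11, V1} → V_4 = 46.90
Node n5: branches {C1, R2, R4, I1, R5, R6, R8, C2, R10} → V_5 = 46.85
Node n6: branches {R1, R5, I2, R9, C4, L3} → V_6 = 46.86
Source currents: i(L1)=-0.02419, i(L2)=2.757e-05, i(L3)=0.005140, i(V1)=-0.09038

46.85 V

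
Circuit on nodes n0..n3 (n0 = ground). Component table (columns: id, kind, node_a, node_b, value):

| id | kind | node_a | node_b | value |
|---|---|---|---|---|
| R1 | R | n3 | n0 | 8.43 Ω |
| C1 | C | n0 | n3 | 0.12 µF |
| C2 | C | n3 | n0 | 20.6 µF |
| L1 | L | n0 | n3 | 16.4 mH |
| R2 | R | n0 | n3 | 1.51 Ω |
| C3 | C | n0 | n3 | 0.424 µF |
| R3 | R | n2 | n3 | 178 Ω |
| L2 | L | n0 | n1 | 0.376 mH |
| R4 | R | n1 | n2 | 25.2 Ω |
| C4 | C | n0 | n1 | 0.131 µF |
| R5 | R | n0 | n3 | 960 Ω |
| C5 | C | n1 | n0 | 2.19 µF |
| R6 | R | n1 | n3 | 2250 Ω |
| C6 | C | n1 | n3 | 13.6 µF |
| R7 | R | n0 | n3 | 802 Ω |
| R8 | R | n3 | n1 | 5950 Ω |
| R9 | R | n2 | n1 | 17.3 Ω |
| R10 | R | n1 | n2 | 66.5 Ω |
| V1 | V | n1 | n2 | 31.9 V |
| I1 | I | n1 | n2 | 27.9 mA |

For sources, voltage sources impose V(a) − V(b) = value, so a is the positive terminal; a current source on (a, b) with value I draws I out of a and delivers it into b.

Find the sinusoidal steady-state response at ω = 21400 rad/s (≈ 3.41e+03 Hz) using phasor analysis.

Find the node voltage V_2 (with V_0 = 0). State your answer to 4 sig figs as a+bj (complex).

Element admittances at ω=21400 rad/s:
  Y(R1) = 0.1186+0.000j S between n3,n0
  Y(C1) = 0.000+0.002568j S between n0,n3
  Y(C2) = 0.000+0.4408j S between n3,n0
  Y(L1) = 0.000-0.002849j S between n0,n3
  Y(R2) = 0.6623+0.000j S between n0,n3
  Y(C3) = 0.000+0.009074j S between n0,n3
  Y(R3) = 0.005618+0.000j S between n2,n3
  Y(L2) = 0.000-0.1243j S between n0,n1
  Y(R4) = 0.03968+0.000j S between n1,n2
  Y(C4) = 0.000+0.002803j S between n0,n1
  Y(R5) = 0.001042+0.000j S between n0,n3
  Y(C5) = 0.000+0.04687j S between n1,n0
  Y(R6) = 0.0004444+0.000j S between n1,n3
  Y(C6) = 0.000+0.2910j S between n1,n3
  Y(R7) = 0.001247+0.000j S between n0,n3
  Y(R8) = 0.0001681+0.000j S between n3,n1
  Y(R9) = 0.05780+0.000j S between n2,n1
  Y(R10) = 0.01504+0.000j S between n1,n2
  V1: constraint V(n1)−V(n2) = 31.9
  I1: injects 0.0279 A into n2 (from n1)
Assemble and solve the 4×4 MNA system:
  V(n1)=0.1136-0.8635j  V(n2)=-31.79-0.8635j  V(n3)=0.06654-0.02739j
  i(V1)=-3.796-0.004697j

-31.79-0.8635j V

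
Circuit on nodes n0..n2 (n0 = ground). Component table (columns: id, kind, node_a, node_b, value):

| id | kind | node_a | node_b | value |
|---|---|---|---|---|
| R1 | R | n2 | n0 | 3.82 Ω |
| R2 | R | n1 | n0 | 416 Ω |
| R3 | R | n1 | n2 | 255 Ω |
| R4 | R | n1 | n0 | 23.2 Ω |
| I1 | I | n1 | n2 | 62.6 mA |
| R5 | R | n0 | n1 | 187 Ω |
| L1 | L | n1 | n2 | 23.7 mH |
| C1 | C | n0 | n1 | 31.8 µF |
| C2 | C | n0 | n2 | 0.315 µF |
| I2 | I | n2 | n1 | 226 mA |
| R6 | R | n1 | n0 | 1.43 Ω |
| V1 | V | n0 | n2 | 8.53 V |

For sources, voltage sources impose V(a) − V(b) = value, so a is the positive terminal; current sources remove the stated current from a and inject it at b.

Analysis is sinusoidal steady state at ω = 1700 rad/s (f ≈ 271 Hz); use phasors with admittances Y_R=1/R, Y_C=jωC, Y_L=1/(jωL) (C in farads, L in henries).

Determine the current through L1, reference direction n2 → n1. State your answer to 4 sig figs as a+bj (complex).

-0.006792+0.2163j A

Apply KCL at each of the 2 non-ground nodes and solve the resulting linear system.
Node n1: branches {R2, R3, R4, I1, R5, L1, C1, I2, R6} → V_1 = 0.1829+0.2737j
Node n2: branches {R1, R3, I1, L1, C2, I2, V1} → V_2 = -8.530+0.000j
Source currents: i(V1)=-2.111+0.2106j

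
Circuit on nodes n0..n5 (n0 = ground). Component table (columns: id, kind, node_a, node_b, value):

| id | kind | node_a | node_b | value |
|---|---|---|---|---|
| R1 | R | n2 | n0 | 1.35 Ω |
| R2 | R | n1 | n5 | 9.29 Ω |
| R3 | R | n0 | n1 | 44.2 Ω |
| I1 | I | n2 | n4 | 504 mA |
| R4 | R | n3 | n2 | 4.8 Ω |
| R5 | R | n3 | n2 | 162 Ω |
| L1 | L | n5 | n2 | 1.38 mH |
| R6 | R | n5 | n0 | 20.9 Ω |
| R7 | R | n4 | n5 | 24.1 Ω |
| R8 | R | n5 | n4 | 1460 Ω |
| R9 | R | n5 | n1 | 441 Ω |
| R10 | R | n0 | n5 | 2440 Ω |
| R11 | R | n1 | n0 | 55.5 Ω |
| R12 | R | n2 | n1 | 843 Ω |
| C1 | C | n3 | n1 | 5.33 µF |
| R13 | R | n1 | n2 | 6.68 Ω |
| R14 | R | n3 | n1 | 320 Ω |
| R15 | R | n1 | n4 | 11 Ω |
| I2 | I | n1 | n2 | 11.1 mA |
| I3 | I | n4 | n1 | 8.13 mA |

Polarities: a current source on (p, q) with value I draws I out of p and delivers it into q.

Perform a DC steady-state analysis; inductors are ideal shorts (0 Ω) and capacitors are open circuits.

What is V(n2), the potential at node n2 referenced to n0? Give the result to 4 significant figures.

-0.04964 V

MNA unknowns: 5 node voltages V₁..V_5 plus 1 source current (L1)
R1: Y=0.7407 on G[2,0]
R2: Y=0.1076 on G[1,5]
R3: Y=0.02262 on G[0,1]
I1: z[2]−=0.504, z[4]+=0.504
R4: Y=0.2083 on G[3,2]
R5: Y=0.006173 on G[3,2]
L1: row V5−V2=0, i_L1 at 5,2
R6: Y=0.04785 on G[5,0]
R7: Y=0.04149 on G[4,5]
R8: Y=0.0006849 on G[5,4]
R9: Y=0.002268 on G[5,1]
R10: Y=0.0004098 on G[0,5]
R11: Y=0.01802 on G[1,0]
R12: Y=0.001186 on G[2,1]
C1: Y=0.000 on G[3,1]
R13: Y=0.1497 on G[1,2]
R14: Y=0.003125 on G[3,1]
R15: Y=0.09091 on G[1,4]
I2: z[1]−=0.0111, z[2]+=0.0111
I3: z[4]−=0.00813, z[1]+=0.00813
solve → V1=0.9637, V2=-0.04964, V3=-0.03509, V4=4.368, V5=-0.04964
aux → i_L1=0.3001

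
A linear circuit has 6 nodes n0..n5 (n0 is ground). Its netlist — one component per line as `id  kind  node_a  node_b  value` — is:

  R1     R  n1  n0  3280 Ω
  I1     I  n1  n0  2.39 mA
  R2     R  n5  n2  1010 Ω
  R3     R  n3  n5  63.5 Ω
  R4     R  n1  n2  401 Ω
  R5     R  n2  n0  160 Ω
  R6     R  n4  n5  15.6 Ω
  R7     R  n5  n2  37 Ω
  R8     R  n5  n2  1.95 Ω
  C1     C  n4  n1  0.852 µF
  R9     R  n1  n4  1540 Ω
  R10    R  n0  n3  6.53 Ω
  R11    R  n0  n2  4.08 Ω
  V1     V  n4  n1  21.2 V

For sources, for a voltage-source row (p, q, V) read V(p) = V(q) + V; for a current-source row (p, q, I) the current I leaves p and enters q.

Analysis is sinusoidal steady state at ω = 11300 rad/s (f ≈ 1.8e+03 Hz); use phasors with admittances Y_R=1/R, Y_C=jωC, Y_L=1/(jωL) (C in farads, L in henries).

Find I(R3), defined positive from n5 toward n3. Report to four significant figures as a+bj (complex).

0.001522+0.000j A

Apply KCL at each of the 5 non-ground nodes and solve the resulting linear system.
Node n1: branches {R1, I1, R4, C1, R9, V1} → V_1 = -20.25+0.000j
Node n2: branches {R2, R4, R5, R7, R8, R11} → V_2 = 0.008995+0.000j
Node n3: branches {R3, R10} → V_3 = 0.009937+0.000j
Node n4: branches {R6, C1, R9, V1} → V_4 = 0.9536+0.000j
Node n5: branches {R2, R3, R6, R7, R8} → V_5 = 0.1066+0.000j
Source currents: i(V1)=-0.06806-0.2041j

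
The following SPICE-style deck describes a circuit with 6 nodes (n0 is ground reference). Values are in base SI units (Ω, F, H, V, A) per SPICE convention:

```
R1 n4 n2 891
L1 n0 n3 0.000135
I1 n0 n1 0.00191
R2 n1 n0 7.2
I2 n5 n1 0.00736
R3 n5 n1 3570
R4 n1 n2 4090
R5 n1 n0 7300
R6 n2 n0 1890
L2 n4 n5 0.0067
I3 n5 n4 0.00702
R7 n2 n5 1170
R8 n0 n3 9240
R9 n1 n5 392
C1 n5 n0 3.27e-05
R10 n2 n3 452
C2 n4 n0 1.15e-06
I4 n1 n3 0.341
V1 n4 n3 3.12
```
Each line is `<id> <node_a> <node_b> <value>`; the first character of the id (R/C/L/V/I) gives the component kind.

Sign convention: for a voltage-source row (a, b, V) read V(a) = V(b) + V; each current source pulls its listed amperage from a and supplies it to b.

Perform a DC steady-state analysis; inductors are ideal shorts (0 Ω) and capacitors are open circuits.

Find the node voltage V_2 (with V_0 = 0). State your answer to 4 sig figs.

Element admittances at DC:
  Y(R1) = 0.001122 S between n4,n2
  L1: short n0↔n3 (DC inductor)
  I1: injects 0.00191 A into n1 (from n0)
  Y(R2) = 0.1389 S between n1,n0
  I2: injects 0.00736 A into n1 (from n5)
  Y(R3) = 0.0002801 S between n5,n1
  Y(R4) = 0.0002445 S between n1,n2
  Y(R5) = 0.0001370 S between n1,n0
  Y(R6) = 0.0005291 S between n2,n0
  L2: short n4↔n5 (DC inductor)
  I3: injects 0.00702 A into n4 (from n5)
  Y(R7) = 0.0008547 S between n2,n5
  Y(R8) = 0.0001082 S between n0,n3
  Y(R9) = 0.002551 S between n1,n5
  Y(C1) = 0.000 S between n5,n0
  Y(R10) = 0.002212 S between n2,n3
  Y(C2) = 0.000 S between n4,n0
  I4: injects 0.341 A into n3 (from n1)
  V1: constraint V(n4)−V(n3) = 3.12
Assemble and solve the 8×8 MNA system:
  V(n1)=-2.270  V(n2)=1.131  V(n3)=0.000  V(n4)=3.120  V(n5)=3.120
  i(L1)=-0.3169  i(L2)=0.03134  i(V1)=-0.02655

1.131 V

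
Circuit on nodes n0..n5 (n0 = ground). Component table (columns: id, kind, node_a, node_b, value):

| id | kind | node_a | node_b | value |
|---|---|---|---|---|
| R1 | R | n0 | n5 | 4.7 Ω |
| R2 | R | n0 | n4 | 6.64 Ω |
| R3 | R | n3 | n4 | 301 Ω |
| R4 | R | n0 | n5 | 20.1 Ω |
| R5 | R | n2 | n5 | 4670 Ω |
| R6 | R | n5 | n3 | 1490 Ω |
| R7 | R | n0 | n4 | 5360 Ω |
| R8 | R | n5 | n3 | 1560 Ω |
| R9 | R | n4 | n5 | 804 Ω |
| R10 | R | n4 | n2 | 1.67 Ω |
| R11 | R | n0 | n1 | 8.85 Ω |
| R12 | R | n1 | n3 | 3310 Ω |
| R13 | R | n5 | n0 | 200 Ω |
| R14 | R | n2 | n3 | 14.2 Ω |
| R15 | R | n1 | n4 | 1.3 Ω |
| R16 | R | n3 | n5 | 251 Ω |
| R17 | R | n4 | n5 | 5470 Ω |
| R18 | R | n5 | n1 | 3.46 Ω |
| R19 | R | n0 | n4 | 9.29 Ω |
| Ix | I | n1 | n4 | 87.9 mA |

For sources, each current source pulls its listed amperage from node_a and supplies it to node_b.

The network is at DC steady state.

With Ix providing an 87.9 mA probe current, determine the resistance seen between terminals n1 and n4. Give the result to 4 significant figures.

R_eq = 1.110 Ω

MNA unknowns: 5 node voltages V₁..V_5
R1: Y=0.2128 on G[0,5]
R2: Y=0.1506 on G[0,4]
R3: Y=0.003322 on G[3,4]
R4: Y=0.04975 on G[0,5]
R5: Y=0.0002141 on G[2,5]
R6: Y=0.0006711 on G[5,3]
R7: Y=0.0001866 on G[0,4]
R8: Y=0.0006410 on G[5,3]
R9: Y=0.001244 on G[4,5]
R10: Y=0.5988 on G[4,2]
R11: Y=0.1130 on G[0,1]
R12: Y=0.0003021 on G[1,3]
R13: Y=0.005000 on G[5,0]
R14: Y=0.07042 on G[2,3]
R15: Y=0.7692 on G[1,4]
R16: Y=0.003984 on G[3,5]
R17: Y=0.0001828 on G[4,5]
R18: Y=0.2890 on G[5,1]
R19: Y=0.1076 on G[0,4]
Ix: z[1]−=0.0879, z[4]+=0.0879
solve → V1=-0.04986, V2=0.04709, V3=0.04193, V4=0.04772, V5=-0.02504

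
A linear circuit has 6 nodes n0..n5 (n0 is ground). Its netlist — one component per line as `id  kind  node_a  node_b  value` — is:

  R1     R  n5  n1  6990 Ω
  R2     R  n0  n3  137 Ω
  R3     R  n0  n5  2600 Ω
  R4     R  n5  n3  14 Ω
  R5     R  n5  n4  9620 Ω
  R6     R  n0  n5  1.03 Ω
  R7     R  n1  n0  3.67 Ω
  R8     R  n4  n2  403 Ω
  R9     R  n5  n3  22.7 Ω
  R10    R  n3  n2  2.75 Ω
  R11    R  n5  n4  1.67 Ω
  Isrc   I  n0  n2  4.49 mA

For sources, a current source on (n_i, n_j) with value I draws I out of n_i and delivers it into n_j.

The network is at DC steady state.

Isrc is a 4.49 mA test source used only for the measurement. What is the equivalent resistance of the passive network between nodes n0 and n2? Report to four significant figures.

Element admittances at DC:
  Y(R1) = 0.0001431 S between n5,n1
  Y(R2) = 0.007299 S between n0,n3
  Y(R3) = 0.0003846 S between n0,n5
  Y(R4) = 0.07143 S between n5,n3
  Y(R5) = 0.0001040 S between n5,n4
  Y(R6) = 0.9709 S between n0,n5
  Y(R7) = 0.2725 S between n1,n0
  Y(R8) = 0.002481 S between n4,n2
  Y(R9) = 0.04405 S between n5,n3
  Y(R10) = 0.3636 S between n3,n2
  Y(R11) = 0.5988 S between n5,n4
  Isrc: injects 0.00449 A into n2 (from n0)
Assemble and solve the 5×5 MNA system:
  V(n1)=2.269e-06  V(n2)=0.05171  V(n3)=0.03968  V(n4)=0.004520  V(n5)=0.004324

R_eq = 11.52 Ω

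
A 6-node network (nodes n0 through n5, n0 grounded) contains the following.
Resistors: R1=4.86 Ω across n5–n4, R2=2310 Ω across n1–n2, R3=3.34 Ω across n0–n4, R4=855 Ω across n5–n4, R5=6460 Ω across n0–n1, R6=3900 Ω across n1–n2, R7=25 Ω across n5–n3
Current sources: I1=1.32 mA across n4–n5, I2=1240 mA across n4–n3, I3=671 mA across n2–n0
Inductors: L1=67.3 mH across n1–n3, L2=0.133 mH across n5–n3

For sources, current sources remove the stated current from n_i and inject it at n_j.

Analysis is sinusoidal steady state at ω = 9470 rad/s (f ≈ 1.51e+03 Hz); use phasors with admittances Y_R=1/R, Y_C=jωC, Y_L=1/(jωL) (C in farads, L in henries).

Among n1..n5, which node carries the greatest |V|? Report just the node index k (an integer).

MNA unknowns: 5 node voltages V₁..V_5
R1: Y=0.2058+0.000j on G[5,4]
I1: z[4]−=0.00132, z[5]+=0.00132
R2: Y=0.0004329+0.000j on G[1,2]
L1: Y=0.000-0.001569j on G[1,3]
R3: Y=0.2994+0.000j on G[0,4]
R4: Y=0.001170+0.000j on G[5,4]
I2: z[4]−=1.24, z[3]+=1.24
R5: Y=0.0001548+0.000j on G[0,1]
R6: Y=0.0002564+0.000j on G[1,2]
L2: Y=0.000-0.7940j on G[5,3]
R7: Y=0.04000+0.000j on G[5,3]
I3: z[2]−=0.671, z[0]+=0.671
solve → V1=-41.14-422.3j, V2=-1015-422.3j, V3=0.5213+1.261j, V4=-2.220+0.2184j, V5=0.5670+0.5343j

2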